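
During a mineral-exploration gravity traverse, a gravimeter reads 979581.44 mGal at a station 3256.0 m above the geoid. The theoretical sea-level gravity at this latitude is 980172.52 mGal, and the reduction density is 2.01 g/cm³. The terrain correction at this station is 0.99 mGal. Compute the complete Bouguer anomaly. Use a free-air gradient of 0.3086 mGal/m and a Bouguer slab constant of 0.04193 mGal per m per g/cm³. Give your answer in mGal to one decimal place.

Free-air correction = 0.3086 × 3256.0 = 1004.80 mGal
Free-air anomaly = 979581.44 − 980172.52 + (1004.80) = 413.72 mGal
Bouguer slab correction = 0.04193 × 2.01 × 3256.0 = 274.41 mGal
Simple Bouguer anomaly = 413.72 − (274.41) = 139.31 mGal
Complete Bouguer anomaly = 139.31 + 0.99 = 140.30 mGal

140.3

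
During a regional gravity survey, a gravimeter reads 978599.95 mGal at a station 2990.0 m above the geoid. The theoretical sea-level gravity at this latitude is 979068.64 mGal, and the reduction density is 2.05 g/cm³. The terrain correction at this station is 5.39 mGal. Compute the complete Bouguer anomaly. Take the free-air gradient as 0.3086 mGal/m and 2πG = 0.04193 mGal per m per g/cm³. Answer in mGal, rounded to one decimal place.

202.4

Free-air correction = 0.3086 × 2990.0 = 922.71 mGal
Free-air anomaly = 978599.95 − 979068.64 + (922.71) = 454.02 mGal
Bouguer slab correction = 0.04193 × 2.05 × 2990.0 = 257.01 mGal
Simple Bouguer anomaly = 454.02 − (257.01) = 197.01 mGal
Complete Bouguer anomaly = 197.01 + 5.39 = 202.40 mGal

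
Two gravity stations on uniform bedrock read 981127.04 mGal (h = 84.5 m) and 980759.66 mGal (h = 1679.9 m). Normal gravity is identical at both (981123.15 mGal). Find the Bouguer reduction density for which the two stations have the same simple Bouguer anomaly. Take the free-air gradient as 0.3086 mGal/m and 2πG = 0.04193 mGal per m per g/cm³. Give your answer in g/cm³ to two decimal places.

1.87

Δg_obs = 980759.66 − 981127.04 = -367.38 mGal over Δh = 1679.9 − 84.5 = 1595.4 m
Equal Bouguer anomalies ⇒ Δg_obs + (0.3086 − 0.04193ρ)·Δh = 0
0.3086 − 0.04193ρ = −Δg_obs/Δh = 0.23027
ρ = (0.3086 − 0.23027) / 0.04193 = 1.87 g/cm³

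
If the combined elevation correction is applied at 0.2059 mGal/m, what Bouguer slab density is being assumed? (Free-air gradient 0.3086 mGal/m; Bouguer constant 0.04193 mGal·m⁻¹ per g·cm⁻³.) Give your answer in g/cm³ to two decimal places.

2.45

0.2059 = 0.3086 − 0.04193 × ρ
ρ = (0.3086 − 0.2059) / 0.04193 = 2.45 g/cm³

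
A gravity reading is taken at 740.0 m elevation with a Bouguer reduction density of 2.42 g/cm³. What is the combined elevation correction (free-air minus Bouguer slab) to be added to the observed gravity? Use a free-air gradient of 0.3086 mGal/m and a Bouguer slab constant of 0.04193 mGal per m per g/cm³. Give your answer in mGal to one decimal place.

153.3

Combined gradient = 0.3086 − 0.04193 × 2.42 = 0.2071294 mGal/m
Combined elevation correction = 0.2071294 × 740.0 = 153.3 mGal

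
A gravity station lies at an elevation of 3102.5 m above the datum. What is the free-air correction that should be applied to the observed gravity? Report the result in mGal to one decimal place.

957.4

Free-air correction = 0.3086 × 3102.5 = 957.4 mGal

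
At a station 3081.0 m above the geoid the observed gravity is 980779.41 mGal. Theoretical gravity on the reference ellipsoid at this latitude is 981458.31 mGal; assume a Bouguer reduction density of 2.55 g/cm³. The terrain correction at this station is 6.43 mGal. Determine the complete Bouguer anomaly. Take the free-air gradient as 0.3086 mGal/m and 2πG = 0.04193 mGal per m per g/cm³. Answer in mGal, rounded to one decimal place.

Free-air correction = 0.3086 × 3081.0 = 950.80 mGal
Free-air anomaly = 980779.41 − 981458.31 + (950.80) = 271.90 mGal
Bouguer slab correction = 0.04193 × 2.55 × 3081.0 = 329.43 mGal
Simple Bouguer anomaly = 271.90 − (329.43) = -57.53 mGal
Complete Bouguer anomaly = -57.53 + 6.43 = -51.10 mGal

-51.1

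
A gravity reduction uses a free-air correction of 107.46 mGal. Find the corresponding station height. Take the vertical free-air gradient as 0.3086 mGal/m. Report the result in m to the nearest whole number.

h = 107.46 / 0.3086 = 348.22 m

348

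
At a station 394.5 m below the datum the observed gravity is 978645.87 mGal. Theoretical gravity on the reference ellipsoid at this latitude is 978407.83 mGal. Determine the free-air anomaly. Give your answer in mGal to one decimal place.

Free-air correction = 0.3086 × -394.5 = -121.74 mGal
Free-air anomaly = 978645.87 − 978407.83 + (-121.74) = 116.30 mGal

116.3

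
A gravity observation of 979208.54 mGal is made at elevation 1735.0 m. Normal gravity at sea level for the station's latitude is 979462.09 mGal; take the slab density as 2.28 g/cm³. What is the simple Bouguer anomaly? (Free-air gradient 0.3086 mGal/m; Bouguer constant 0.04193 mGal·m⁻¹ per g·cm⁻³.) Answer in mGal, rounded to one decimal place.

Free-air correction = 0.3086 × 1735.0 = 535.42 mGal
Free-air anomaly = 979208.54 − 979462.09 + (535.42) = 281.87 mGal
Bouguer slab correction = 0.04193 × 2.28 × 1735.0 = 165.87 mGal
Simple Bouguer anomaly = 281.87 − (165.87) = 116.00 mGal

116.0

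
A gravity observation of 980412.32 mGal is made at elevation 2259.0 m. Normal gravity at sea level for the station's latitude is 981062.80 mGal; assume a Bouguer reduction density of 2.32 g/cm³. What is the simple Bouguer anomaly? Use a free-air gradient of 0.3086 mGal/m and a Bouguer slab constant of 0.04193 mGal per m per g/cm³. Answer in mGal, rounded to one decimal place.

-173.1

Free-air correction = 0.3086 × 2259.0 = 697.13 mGal
Free-air anomaly = 980412.32 − 981062.80 + (697.13) = 46.65 mGal
Bouguer slab correction = 0.04193 × 2.32 × 2259.0 = 219.75 mGal
Simple Bouguer anomaly = 46.65 − (219.75) = -173.10 mGal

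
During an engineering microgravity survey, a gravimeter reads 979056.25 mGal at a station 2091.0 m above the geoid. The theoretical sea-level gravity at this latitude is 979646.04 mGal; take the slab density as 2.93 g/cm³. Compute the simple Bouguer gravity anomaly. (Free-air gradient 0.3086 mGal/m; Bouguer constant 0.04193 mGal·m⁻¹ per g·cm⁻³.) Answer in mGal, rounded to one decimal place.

Free-air correction = 0.3086 × 2091.0 = 645.28 mGal
Free-air anomaly = 979056.25 − 979646.04 + (645.28) = 55.49 mGal
Bouguer slab correction = 0.04193 × 2.93 × 2091.0 = 256.89 mGal
Simple Bouguer anomaly = 55.49 − (256.89) = -201.40 mGal

-201.4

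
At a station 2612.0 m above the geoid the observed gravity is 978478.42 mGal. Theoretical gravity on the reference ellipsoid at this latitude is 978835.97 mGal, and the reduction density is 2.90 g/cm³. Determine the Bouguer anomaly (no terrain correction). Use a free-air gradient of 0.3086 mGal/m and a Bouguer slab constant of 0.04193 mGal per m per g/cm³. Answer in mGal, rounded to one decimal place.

130.9

Free-air correction = 0.3086 × 2612.0 = 806.06 mGal
Free-air anomaly = 978478.42 − 978835.97 + (806.06) = 448.51 mGal
Bouguer slab correction = 0.04193 × 2.90 × 2612.0 = 317.61 mGal
Simple Bouguer anomaly = 448.51 − (317.61) = 130.90 mGal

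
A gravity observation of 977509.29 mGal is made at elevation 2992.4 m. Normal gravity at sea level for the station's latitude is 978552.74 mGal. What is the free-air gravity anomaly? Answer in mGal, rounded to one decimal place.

Free-air correction = 0.3086 × 2992.4 = 923.45 mGal
Free-air anomaly = 977509.29 − 978552.74 + (923.45) = -120.00 mGal

-120.0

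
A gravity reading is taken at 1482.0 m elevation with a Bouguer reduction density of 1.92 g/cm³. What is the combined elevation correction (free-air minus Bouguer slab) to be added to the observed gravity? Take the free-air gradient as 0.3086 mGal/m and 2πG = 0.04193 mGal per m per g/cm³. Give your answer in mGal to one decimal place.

338.0

Combined gradient = 0.3086 − 0.04193 × 1.92 = 0.2280944 mGal/m
Combined elevation correction = 0.2280944 × 1482.0 = 338.0 mGal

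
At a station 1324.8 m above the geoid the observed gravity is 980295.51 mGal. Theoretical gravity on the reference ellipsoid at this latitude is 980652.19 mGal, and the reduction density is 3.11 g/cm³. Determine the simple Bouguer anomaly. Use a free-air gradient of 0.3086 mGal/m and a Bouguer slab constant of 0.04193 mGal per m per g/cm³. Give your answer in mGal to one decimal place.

-120.6

Free-air correction = 0.3086 × 1324.8 = 408.83 mGal
Free-air anomaly = 980295.51 − 980652.19 + (408.83) = 52.15 mGal
Bouguer slab correction = 0.04193 × 3.11 × 1324.8 = 172.76 mGal
Simple Bouguer anomaly = 52.15 − (172.76) = -120.61 mGal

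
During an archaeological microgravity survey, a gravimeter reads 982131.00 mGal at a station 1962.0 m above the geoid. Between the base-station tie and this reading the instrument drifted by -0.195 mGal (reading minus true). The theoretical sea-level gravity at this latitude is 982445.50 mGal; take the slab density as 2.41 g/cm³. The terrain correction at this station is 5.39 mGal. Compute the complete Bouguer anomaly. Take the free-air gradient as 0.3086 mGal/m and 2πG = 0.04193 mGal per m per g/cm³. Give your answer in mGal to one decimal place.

Drift-corrected reading = 982131.00 − (-0.195) = 982131.195 mGal
Free-air correction = 0.3086 × 1962.0 = 605.47 mGal
Free-air anomaly = 982131.195 − 982445.50 + (605.47) = 291.165 mGal
Bouguer slab correction = 0.04193 × 2.41 × 1962.0 = 198.26 mGal
Simple Bouguer anomaly = 291.165 − (198.26) = 92.905 mGal
Complete Bouguer anomaly = 92.905 + 5.39 = 98.295 mGal

98.3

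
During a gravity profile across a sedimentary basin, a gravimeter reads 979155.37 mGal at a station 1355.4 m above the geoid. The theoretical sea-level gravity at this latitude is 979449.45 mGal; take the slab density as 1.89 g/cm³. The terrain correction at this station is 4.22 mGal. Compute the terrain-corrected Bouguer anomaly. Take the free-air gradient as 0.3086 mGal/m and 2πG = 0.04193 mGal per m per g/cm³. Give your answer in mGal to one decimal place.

Free-air correction = 0.3086 × 1355.4 = 418.28 mGal
Free-air anomaly = 979155.37 − 979449.45 + (418.28) = 124.20 mGal
Bouguer slab correction = 0.04193 × 1.89 × 1355.4 = 107.41 mGal
Simple Bouguer anomaly = 124.20 − (107.41) = 16.79 mGal
Complete Bouguer anomaly = 16.79 + 4.22 = 21.01 mGal

21.0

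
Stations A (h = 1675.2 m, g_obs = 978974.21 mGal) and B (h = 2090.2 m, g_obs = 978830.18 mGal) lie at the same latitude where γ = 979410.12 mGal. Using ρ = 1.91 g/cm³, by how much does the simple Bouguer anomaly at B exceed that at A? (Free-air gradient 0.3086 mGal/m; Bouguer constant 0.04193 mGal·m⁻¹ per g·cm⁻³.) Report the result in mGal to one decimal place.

-49.2

Δg_SB(A) = 978974.21 − 979410.12 + 0.3086×1675.2 − 0.04193×1.91×1675.2 = -53.10 mGal
Δg_SB(B) = 978830.18 − 979410.12 + 0.3086×2090.2 − 0.04193×1.91×2090.2 = -102.30 mGal
Difference = -102.30 − (-53.10) = -49.20 mGal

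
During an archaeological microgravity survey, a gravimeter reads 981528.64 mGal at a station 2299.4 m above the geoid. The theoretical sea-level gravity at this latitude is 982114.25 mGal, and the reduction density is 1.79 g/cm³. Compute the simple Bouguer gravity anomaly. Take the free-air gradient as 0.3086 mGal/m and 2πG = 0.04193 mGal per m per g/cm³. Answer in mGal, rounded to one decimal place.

Free-air correction = 0.3086 × 2299.4 = 709.59 mGal
Free-air anomaly = 981528.64 − 982114.25 + (709.59) = 123.98 mGal
Bouguer slab correction = 0.04193 × 1.79 × 2299.4 = 172.58 mGal
Simple Bouguer anomaly = 123.98 − (172.58) = -48.60 mGal

-48.6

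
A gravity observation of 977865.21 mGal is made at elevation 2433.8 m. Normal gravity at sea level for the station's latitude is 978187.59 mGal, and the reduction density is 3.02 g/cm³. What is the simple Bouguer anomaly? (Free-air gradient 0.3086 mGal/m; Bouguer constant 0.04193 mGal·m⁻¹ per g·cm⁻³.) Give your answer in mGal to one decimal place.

120.5

Free-air correction = 0.3086 × 2433.8 = 751.07 mGal
Free-air anomaly = 977865.21 − 978187.59 + (751.07) = 428.69 mGal
Bouguer slab correction = 0.04193 × 3.02 × 2433.8 = 308.19 mGal
Simple Bouguer anomaly = 428.69 − (308.19) = 120.50 mGal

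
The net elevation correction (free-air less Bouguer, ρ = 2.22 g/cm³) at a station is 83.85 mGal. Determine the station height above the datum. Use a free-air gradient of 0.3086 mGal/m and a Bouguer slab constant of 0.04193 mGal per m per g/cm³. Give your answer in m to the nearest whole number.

389

Combined gradient = 0.3086 − 0.04193 × 2.22 = 0.2155154 mGal/m
h = 83.85 / 0.2155154 = 389.07 m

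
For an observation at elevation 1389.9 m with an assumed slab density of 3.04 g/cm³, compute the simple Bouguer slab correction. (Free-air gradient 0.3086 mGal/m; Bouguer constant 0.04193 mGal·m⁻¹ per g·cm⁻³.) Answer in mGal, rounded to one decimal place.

Bouguer slab correction = 0.04193 × 3.04 × 1389.9 = 177.2 mGal

177.2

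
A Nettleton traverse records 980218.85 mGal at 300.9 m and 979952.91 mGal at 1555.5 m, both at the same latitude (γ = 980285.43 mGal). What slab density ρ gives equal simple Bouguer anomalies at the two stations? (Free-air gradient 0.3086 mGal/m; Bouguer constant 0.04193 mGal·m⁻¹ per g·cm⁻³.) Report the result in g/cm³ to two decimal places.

2.30

Δg_obs = 979952.91 − 980218.85 = -265.94 mGal over Δh = 1555.5 − 300.9 = 1254.6 m
Equal Bouguer anomalies ⇒ Δg_obs + (0.3086 − 0.04193ρ)·Δh = 0
0.3086 − 0.04193ρ = −Δg_obs/Δh = 0.21197
ρ = (0.3086 − 0.21197) / 0.04193 = 2.30 g/cm³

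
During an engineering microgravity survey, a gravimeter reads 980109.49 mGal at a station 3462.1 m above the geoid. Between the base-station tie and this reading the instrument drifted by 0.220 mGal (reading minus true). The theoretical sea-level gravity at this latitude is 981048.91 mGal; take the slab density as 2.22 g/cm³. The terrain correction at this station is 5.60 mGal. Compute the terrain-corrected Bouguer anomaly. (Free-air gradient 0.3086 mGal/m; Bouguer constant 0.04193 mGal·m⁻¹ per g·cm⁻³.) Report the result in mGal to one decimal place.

Drift-corrected reading = 980109.49 − (0.220) = 980109.270 mGal
Free-air correction = 0.3086 × 3462.1 = 1068.40 mGal
Free-air anomaly = 980109.270 − 981048.91 + (1068.40) = 128.760 mGal
Bouguer slab correction = 0.04193 × 2.22 × 3462.1 = 322.27 mGal
Simple Bouguer anomaly = 128.760 − (322.27) = -193.510 mGal
Complete Bouguer anomaly = -193.510 + 5.60 = -187.910 mGal

-187.9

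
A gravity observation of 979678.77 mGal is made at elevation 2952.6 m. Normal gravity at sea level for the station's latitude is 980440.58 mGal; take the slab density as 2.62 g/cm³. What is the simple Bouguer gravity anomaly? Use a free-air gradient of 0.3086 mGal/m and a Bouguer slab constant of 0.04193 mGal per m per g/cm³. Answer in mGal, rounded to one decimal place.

Free-air correction = 0.3086 × 2952.6 = 911.17 mGal
Free-air anomaly = 979678.77 − 980440.58 + (911.17) = 149.36 mGal
Bouguer slab correction = 0.04193 × 2.62 × 2952.6 = 324.36 mGal
Simple Bouguer anomaly = 149.36 − (324.36) = -175.00 mGal

-175.0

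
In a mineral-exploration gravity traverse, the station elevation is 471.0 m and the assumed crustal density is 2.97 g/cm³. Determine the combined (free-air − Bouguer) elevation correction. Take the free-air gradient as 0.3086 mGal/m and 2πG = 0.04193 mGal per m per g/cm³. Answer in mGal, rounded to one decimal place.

Combined gradient = 0.3086 − 0.04193 × 2.97 = 0.1840679 mGal/m
Combined elevation correction = 0.1840679 × 471.0 = 86.7 mGal

86.7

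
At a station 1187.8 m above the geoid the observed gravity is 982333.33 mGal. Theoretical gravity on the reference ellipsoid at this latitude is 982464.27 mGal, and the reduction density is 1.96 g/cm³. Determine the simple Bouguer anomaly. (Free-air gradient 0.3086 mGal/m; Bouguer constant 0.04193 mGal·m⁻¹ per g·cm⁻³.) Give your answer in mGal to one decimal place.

Free-air correction = 0.3086 × 1187.8 = 366.56 mGal
Free-air anomaly = 982333.33 − 982464.27 + (366.56) = 235.62 mGal
Bouguer slab correction = 0.04193 × 1.96 × 1187.8 = 97.62 mGal
Simple Bouguer anomaly = 235.62 − (97.62) = 138.00 mGal

138.0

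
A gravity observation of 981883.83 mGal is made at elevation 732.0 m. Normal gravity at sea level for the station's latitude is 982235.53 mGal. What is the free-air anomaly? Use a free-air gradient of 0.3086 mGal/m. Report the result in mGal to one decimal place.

-125.8

Free-air correction = 0.3086 × 732.0 = 225.90 mGal
Free-air anomaly = 981883.83 − 982235.53 + (225.90) = -125.80 mGal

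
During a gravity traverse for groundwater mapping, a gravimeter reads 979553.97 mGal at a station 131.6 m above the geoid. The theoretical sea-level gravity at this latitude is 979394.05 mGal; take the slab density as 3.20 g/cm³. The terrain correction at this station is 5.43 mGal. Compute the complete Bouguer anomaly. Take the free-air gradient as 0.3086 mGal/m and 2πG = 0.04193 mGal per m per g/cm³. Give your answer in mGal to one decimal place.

188.3

Free-air correction = 0.3086 × 131.6 = 40.61 mGal
Free-air anomaly = 979553.97 − 979394.05 + (40.61) = 200.53 mGal
Bouguer slab correction = 0.04193 × 3.20 × 131.6 = 17.66 mGal
Simple Bouguer anomaly = 200.53 − (17.66) = 182.87 mGal
Complete Bouguer anomaly = 182.87 + 5.43 = 188.30 mGal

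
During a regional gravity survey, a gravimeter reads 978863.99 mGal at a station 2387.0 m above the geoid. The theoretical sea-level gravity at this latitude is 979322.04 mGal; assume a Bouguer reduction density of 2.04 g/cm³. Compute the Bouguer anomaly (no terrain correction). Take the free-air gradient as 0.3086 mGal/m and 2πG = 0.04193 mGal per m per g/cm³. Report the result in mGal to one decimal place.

Free-air correction = 0.3086 × 2387.0 = 736.63 mGal
Free-air anomaly = 978863.99 − 979322.04 + (736.63) = 278.58 mGal
Bouguer slab correction = 0.04193 × 2.04 × 2387.0 = 204.18 mGal
Simple Bouguer anomaly = 278.58 − (204.18) = 74.40 mGal

74.4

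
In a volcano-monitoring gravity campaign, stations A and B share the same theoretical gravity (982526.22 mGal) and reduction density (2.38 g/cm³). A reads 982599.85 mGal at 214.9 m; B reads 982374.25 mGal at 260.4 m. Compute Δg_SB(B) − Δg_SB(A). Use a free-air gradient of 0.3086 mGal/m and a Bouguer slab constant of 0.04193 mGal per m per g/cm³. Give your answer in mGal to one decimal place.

Δg_SB(A) = 982599.85 − 982526.22 + 0.3086×214.9 − 0.04193×2.38×214.9 = 118.50 mGal
Δg_SB(B) = 982374.25 − 982526.22 + 0.3086×260.4 − 0.04193×2.38×260.4 = -97.60 mGal
Difference = -97.60 − (118.50) = -216.10 mGal

-216.1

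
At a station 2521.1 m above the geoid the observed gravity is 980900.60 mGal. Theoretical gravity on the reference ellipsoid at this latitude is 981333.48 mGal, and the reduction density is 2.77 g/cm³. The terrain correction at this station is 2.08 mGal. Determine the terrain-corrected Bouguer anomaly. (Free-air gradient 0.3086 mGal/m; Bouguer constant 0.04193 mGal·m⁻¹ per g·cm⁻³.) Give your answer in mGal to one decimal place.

54.4

Free-air correction = 0.3086 × 2521.1 = 778.01 mGal
Free-air anomaly = 980900.60 − 981333.48 + (778.01) = 345.13 mGal
Bouguer slab correction = 0.04193 × 2.77 × 2521.1 = 292.82 mGal
Simple Bouguer anomaly = 345.13 − (292.82) = 52.31 mGal
Complete Bouguer anomaly = 52.31 + 2.08 = 54.39 mGal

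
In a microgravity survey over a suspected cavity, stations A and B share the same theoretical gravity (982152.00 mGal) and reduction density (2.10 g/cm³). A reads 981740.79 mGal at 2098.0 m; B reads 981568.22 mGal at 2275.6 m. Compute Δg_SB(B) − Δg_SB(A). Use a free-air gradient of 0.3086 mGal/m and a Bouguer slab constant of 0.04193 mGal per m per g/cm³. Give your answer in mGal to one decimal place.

-133.4

Δg_SB(A) = 981740.79 − 982152.00 + 0.3086×2098.0 − 0.04193×2.10×2098.0 = 51.50 mGal
Δg_SB(B) = 981568.22 − 982152.00 + 0.3086×2275.6 − 0.04193×2.10×2275.6 = -81.90 mGal
Difference = -81.90 − (51.50) = -133.40 mGal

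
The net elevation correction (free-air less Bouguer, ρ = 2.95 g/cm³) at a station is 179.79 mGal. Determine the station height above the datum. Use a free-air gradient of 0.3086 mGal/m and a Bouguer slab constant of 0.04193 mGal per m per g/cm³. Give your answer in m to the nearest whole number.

Combined gradient = 0.3086 − 0.04193 × 2.95 = 0.1849065 mGal/m
h = 179.79 / 0.1849065 = 972.33 m

972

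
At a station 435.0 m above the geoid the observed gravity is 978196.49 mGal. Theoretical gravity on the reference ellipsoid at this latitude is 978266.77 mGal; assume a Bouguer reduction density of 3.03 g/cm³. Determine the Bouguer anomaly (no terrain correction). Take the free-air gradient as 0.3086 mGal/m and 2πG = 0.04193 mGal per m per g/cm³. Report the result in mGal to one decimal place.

8.7

Free-air correction = 0.3086 × 435.0 = 134.24 mGal
Free-air anomaly = 978196.49 − 978266.77 + (134.24) = 63.96 mGal
Bouguer slab correction = 0.04193 × 3.03 × 435.0 = 55.27 mGal
Simple Bouguer anomaly = 63.96 − (55.27) = 8.69 mGal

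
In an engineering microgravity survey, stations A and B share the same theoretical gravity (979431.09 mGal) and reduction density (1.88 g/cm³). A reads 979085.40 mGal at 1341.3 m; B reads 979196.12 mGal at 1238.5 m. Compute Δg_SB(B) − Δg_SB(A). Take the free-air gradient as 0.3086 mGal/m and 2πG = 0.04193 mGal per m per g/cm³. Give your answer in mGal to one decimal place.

Δg_SB(A) = 979085.40 − 979431.09 + 0.3086×1341.3 − 0.04193×1.88×1341.3 = -37.50 mGal
Δg_SB(B) = 979196.12 − 979431.09 + 0.3086×1238.5 − 0.04193×1.88×1238.5 = 49.60 mGal
Difference = 49.60 − (-37.50) = 87.10 mGal

87.1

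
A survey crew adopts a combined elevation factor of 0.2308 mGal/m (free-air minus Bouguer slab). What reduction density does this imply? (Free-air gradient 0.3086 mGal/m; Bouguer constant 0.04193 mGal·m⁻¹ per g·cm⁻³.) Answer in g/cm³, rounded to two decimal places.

1.86

0.2308 = 0.3086 − 0.04193 × ρ
ρ = (0.3086 − 0.2308) / 0.04193 = 1.86 g/cm³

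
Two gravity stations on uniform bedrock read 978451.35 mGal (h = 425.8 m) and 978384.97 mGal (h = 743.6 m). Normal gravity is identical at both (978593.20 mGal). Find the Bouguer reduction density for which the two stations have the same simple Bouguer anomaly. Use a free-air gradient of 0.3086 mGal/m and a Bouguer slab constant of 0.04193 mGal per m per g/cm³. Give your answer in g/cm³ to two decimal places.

Δg_obs = 978384.97 − 978451.35 = -66.38 mGal over Δh = 743.6 − 425.8 = 317.8 m
Equal Bouguer anomalies ⇒ Δg_obs + (0.3086 − 0.04193ρ)·Δh = 0
0.3086 − 0.04193ρ = −Δg_obs/Δh = 0.20887
ρ = (0.3086 − 0.20887) / 0.04193 = 2.38 g/cm³

2.38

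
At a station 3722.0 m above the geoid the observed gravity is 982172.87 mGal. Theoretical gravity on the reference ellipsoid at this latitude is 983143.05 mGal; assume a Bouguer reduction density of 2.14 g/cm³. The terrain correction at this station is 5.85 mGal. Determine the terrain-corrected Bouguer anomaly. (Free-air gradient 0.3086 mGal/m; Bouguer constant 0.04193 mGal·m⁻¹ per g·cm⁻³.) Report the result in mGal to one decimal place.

Free-air correction = 0.3086 × 3722.0 = 1148.61 mGal
Free-air anomaly = 982172.87 − 983143.05 + (1148.61) = 178.43 mGal
Bouguer slab correction = 0.04193 × 2.14 × 3722.0 = 333.98 mGal
Simple Bouguer anomaly = 178.43 − (333.98) = -155.55 mGal
Complete Bouguer anomaly = -155.55 + 5.85 = -149.70 mGal

-149.7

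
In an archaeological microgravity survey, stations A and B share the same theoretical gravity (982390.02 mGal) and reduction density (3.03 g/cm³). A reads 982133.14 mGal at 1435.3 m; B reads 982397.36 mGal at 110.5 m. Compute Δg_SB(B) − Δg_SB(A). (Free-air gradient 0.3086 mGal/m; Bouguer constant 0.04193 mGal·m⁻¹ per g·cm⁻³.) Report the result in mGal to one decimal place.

Δg_SB(A) = 982133.14 − 982390.02 + 0.3086×1435.3 − 0.04193×3.03×1435.3 = 3.70 mGal
Δg_SB(B) = 982397.36 − 982390.02 + 0.3086×110.5 − 0.04193×3.03×110.5 = 27.40 mGal
Difference = 27.40 − (3.70) = 23.70 mGal

23.7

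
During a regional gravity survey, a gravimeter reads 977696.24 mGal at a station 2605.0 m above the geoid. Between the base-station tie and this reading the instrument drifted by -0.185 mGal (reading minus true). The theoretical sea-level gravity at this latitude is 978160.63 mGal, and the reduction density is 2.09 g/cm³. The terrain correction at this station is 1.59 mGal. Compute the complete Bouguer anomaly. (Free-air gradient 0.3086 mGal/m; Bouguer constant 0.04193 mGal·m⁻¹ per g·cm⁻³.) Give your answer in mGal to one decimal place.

Drift-corrected reading = 977696.24 − (-0.185) = 977696.425 mGal
Free-air correction = 0.3086 × 2605.0 = 803.90 mGal
Free-air anomaly = 977696.425 − 978160.63 + (803.90) = 339.695 mGal
Bouguer slab correction = 0.04193 × 2.09 × 2605.0 = 228.29 mGal
Simple Bouguer anomaly = 339.695 − (228.29) = 111.405 mGal
Complete Bouguer anomaly = 111.405 + 1.59 = 112.995 mGal

113.0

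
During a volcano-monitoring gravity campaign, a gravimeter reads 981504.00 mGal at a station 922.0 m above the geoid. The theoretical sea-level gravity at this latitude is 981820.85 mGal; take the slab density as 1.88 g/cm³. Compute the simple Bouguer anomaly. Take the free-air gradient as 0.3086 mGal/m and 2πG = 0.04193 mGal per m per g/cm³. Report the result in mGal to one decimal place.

Free-air correction = 0.3086 × 922.0 = 284.53 mGal
Free-air anomaly = 981504.00 − 981820.85 + (284.53) = -32.32 mGal
Bouguer slab correction = 0.04193 × 1.88 × 922.0 = 72.68 mGal
Simple Bouguer anomaly = -32.32 − (72.68) = -105.00 mGal

-105.0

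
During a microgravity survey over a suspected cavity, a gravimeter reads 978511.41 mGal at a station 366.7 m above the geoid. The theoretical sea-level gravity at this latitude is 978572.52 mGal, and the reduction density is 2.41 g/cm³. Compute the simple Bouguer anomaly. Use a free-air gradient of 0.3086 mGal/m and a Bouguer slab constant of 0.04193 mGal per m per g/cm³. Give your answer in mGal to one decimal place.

15.0

Free-air correction = 0.3086 × 366.7 = 113.16 mGal
Free-air anomaly = 978511.41 − 978572.52 + (113.16) = 52.05 mGal
Bouguer slab correction = 0.04193 × 2.41 × 366.7 = 37.06 mGal
Simple Bouguer anomaly = 52.05 − (37.06) = 14.99 mGal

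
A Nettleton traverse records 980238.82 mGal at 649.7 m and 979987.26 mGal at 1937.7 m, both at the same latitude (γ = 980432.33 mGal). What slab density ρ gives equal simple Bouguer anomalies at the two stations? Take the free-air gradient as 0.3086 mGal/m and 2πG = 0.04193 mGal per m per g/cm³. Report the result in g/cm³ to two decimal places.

2.70

Δg_obs = 979987.26 − 980238.82 = -251.56 mGal over Δh = 1937.7 − 649.7 = 1288.0 m
Equal Bouguer anomalies ⇒ Δg_obs + (0.3086 − 0.04193ρ)·Δh = 0
0.3086 − 0.04193ρ = −Δg_obs/Δh = 0.19531
ρ = (0.3086 − 0.19531) / 0.04193 = 2.70 g/cm³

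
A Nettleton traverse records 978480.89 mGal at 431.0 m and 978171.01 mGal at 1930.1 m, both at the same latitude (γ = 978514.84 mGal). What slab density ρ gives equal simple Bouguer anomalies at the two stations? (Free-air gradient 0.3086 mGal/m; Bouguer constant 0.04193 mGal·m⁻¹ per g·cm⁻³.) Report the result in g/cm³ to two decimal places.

2.43

Δg_obs = 978171.01 − 978480.89 = -309.88 mGal over Δh = 1930.1 − 431.0 = 1499.1 m
Equal Bouguer anomalies ⇒ Δg_obs + (0.3086 − 0.04193ρ)·Δh = 0
0.3086 − 0.04193ρ = −Δg_obs/Δh = 0.20671
ρ = (0.3086 − 0.20671) / 0.04193 = 2.43 g/cm³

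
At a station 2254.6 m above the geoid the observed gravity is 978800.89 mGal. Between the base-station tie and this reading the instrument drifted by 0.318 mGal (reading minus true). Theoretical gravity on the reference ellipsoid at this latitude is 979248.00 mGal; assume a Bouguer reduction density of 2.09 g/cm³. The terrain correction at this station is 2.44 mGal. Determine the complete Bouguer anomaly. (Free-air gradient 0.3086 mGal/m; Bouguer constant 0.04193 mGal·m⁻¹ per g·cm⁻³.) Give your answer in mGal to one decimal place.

Drift-corrected reading = 978800.89 − (0.318) = 978800.572 mGal
Free-air correction = 0.3086 × 2254.6 = 695.77 mGal
Free-air anomaly = 978800.572 − 979248.00 + (695.77) = 248.342 mGal
Bouguer slab correction = 0.04193 × 2.09 × 2254.6 = 197.58 mGal
Simple Bouguer anomaly = 248.342 − (197.58) = 50.762 mGal
Complete Bouguer anomaly = 50.762 + 2.44 = 53.202 mGal

53.2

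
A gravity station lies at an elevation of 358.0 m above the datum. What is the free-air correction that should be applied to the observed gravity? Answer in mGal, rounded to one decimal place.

110.5

Free-air correction = 0.3086 × 358.0 = 110.5 mGal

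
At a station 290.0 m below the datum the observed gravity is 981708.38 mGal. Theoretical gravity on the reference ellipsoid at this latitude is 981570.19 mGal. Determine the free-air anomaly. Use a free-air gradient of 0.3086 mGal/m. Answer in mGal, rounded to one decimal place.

Free-air correction = 0.3086 × -290.0 = -89.49 mGal
Free-air anomaly = 981708.38 − 981570.19 + (-89.49) = 48.70 mGal

48.7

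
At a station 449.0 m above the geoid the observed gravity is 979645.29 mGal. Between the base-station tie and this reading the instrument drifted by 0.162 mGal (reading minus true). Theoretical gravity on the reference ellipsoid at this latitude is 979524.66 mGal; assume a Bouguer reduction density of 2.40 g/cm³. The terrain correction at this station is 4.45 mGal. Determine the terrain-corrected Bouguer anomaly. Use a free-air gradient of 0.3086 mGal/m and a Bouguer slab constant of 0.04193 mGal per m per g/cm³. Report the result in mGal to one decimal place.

218.3

Drift-corrected reading = 979645.29 − (0.162) = 979645.128 mGal
Free-air correction = 0.3086 × 449.0 = 138.56 mGal
Free-air anomaly = 979645.128 − 979524.66 + (138.56) = 259.028 mGal
Bouguer slab correction = 0.04193 × 2.40 × 449.0 = 45.18 mGal
Simple Bouguer anomaly = 259.028 − (45.18) = 213.848 mGal
Complete Bouguer anomaly = 213.848 + 4.45 = 218.298 mGal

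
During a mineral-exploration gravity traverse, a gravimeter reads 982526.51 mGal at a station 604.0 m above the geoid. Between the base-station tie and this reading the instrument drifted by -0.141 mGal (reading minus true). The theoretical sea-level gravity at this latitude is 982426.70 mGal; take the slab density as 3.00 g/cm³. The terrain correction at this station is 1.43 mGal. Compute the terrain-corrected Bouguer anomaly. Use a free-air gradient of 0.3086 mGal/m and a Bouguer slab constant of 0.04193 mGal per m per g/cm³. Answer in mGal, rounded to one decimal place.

Drift-corrected reading = 982526.51 − (-0.141) = 982526.651 mGal
Free-air correction = 0.3086 × 604.0 = 186.39 mGal
Free-air anomaly = 982526.651 − 982426.70 + (186.39) = 286.341 mGal
Bouguer slab correction = 0.04193 × 3.00 × 604.0 = 75.98 mGal
Simple Bouguer anomaly = 286.341 − (75.98) = 210.361 mGal
Complete Bouguer anomaly = 210.361 + 1.43 = 211.791 mGal

211.8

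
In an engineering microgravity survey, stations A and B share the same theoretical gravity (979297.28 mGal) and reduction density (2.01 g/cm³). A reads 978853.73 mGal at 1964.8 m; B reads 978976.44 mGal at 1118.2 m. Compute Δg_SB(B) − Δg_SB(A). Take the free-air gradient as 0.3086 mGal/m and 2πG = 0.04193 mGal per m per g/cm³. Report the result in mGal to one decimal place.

Δg_SB(A) = 978853.73 − 979297.28 + 0.3086×1964.8 − 0.04193×2.01×1964.8 = -2.80 mGal
Δg_SB(B) = 978976.44 − 979297.28 + 0.3086×1118.2 − 0.04193×2.01×1118.2 = -70.00 mGal
Difference = -70.00 − (-2.80) = -67.20 mGal

-67.2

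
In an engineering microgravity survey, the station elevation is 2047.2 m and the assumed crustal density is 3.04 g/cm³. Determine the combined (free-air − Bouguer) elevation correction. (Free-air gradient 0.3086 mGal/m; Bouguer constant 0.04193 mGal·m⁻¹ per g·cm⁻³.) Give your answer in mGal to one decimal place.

370.8

Combined gradient = 0.3086 − 0.04193 × 3.04 = 0.1811328 mGal/m
Combined elevation correction = 0.1811328 × 2047.2 = 370.8 mGal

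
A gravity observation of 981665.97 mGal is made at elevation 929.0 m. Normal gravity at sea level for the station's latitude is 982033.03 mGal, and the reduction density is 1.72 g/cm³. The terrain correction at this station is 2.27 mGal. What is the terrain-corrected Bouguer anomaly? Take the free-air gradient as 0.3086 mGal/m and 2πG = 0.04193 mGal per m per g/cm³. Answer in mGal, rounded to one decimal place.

-145.1

Free-air correction = 0.3086 × 929.0 = 286.69 mGal
Free-air anomaly = 981665.97 − 982033.03 + (286.69) = -80.37 mGal
Bouguer slab correction = 0.04193 × 1.72 × 929.0 = 67.00 mGal
Simple Bouguer anomaly = -80.37 − (67.00) = -147.37 mGal
Complete Bouguer anomaly = -147.37 + 2.27 = -145.10 mGal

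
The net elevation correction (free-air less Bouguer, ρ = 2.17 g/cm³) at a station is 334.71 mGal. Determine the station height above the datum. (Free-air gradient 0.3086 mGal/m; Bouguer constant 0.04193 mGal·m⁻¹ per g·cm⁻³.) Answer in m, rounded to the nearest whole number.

Combined gradient = 0.3086 − 0.04193 × 2.17 = 0.2176119 mGal/m
h = 334.71 / 0.2176119 = 1538.11 m

1538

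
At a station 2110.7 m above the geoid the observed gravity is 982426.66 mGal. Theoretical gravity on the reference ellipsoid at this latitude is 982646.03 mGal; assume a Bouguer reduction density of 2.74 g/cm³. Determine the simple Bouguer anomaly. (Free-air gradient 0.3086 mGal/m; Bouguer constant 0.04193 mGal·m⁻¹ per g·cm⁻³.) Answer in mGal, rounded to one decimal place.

189.5

Free-air correction = 0.3086 × 2110.7 = 651.36 mGal
Free-air anomaly = 982426.66 − 982646.03 + (651.36) = 431.99 mGal
Bouguer slab correction = 0.04193 × 2.74 × 2110.7 = 242.49 mGal
Simple Bouguer anomaly = 431.99 − (242.49) = 189.50 mGal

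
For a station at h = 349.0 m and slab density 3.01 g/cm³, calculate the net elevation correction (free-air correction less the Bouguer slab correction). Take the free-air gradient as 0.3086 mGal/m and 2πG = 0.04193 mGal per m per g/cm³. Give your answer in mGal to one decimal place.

Combined gradient = 0.3086 − 0.04193 × 3.01 = 0.1823907 mGal/m
Combined elevation correction = 0.1823907 × 349.0 = 63.7 mGal

63.7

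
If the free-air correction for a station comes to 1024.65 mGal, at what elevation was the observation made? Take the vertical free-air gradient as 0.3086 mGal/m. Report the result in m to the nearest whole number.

h = 1024.65 / 0.3086 = 3320.32 m

3320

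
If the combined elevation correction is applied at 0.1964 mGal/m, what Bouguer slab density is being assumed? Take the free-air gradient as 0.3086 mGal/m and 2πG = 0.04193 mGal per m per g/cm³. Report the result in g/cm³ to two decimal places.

2.68

0.1964 = 0.3086 − 0.04193 × ρ
ρ = (0.3086 − 0.1964) / 0.04193 = 2.68 g/cm³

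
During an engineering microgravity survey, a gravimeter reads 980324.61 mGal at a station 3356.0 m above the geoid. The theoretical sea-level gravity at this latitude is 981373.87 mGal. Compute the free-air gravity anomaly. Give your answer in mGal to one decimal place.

-13.6

Free-air correction = 0.3086 × 3356.0 = 1035.66 mGal
Free-air anomaly = 980324.61 − 981373.87 + (1035.66) = -13.60 mGal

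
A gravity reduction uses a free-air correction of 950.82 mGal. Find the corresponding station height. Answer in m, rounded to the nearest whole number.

h = 950.82 / 0.3086 = 3081.08 m

3081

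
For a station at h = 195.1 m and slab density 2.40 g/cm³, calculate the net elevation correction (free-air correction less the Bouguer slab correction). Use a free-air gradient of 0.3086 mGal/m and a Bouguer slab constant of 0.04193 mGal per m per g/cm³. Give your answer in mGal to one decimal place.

40.6

Combined gradient = 0.3086 − 0.04193 × 2.40 = 0.2079680 mGal/m
Combined elevation correction = 0.2079680 × 195.1 = 40.6 mGal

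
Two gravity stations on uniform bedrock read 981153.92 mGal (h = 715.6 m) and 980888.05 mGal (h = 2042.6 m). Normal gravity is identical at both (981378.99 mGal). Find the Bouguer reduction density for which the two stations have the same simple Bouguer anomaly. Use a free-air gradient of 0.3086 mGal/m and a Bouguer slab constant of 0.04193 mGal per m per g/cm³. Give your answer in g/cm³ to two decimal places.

Δg_obs = 980888.05 − 981153.92 = -265.87 mGal over Δh = 2042.6 − 715.6 = 1327.0 m
Equal Bouguer anomalies ⇒ Δg_obs + (0.3086 − 0.04193ρ)·Δh = 0
0.3086 − 0.04193ρ = −Δg_obs/Δh = 0.20035
ρ = (0.3086 − 0.20035) / 0.04193 = 2.58 g/cm³

2.58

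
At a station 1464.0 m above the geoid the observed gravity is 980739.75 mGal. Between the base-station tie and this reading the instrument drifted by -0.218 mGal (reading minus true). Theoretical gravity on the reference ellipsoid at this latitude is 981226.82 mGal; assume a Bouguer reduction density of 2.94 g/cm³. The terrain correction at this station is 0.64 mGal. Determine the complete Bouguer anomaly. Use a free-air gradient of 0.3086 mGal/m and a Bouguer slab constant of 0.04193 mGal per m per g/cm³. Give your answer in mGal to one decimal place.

Drift-corrected reading = 980739.75 − (-0.218) = 980739.968 mGal
Free-air correction = 0.3086 × 1464.0 = 451.79 mGal
Free-air anomaly = 980739.968 − 981226.82 + (451.79) = -35.062 mGal
Bouguer slab correction = 0.04193 × 2.94 × 1464.0 = 180.47 mGal
Simple Bouguer anomaly = -35.062 − (180.47) = -215.532 mGal
Complete Bouguer anomaly = -215.532 + 0.64 = -214.892 mGal

-214.9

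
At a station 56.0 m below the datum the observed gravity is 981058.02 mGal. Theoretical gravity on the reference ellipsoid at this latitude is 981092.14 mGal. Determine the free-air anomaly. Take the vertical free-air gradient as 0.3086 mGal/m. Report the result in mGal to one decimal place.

Free-air correction = 0.3086 × -56.0 = -17.28 mGal
Free-air anomaly = 981058.02 − 981092.14 + (-17.28) = -51.40 mGal

-51.4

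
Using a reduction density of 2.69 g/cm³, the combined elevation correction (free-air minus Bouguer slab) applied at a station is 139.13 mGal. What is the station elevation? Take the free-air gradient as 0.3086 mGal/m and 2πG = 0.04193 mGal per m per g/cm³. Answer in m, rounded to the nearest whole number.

711

Combined gradient = 0.3086 − 0.04193 × 2.69 = 0.1958083 mGal/m
h = 139.13 / 0.1958083 = 710.54 m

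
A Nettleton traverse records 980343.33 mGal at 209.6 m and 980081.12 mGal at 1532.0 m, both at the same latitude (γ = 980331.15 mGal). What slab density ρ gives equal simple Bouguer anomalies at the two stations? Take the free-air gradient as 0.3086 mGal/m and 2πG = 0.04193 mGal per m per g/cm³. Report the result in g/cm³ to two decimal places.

2.63

Δg_obs = 980081.12 − 980343.33 = -262.21 mGal over Δh = 1532.0 − 209.6 = 1322.4 m
Equal Bouguer anomalies ⇒ Δg_obs + (0.3086 − 0.04193ρ)·Δh = 0
0.3086 − 0.04193ρ = −Δg_obs/Δh = 0.19828
ρ = (0.3086 − 0.19828) / 0.04193 = 2.63 g/cm³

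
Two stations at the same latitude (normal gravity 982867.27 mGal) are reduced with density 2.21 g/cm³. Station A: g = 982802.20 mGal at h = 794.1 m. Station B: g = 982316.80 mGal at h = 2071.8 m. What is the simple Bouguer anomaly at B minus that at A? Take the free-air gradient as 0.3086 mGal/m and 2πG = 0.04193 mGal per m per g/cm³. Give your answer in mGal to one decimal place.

-209.5

Δg_SB(A) = 982802.20 − 982867.27 + 0.3086×794.1 − 0.04193×2.21×794.1 = 106.40 mGal
Δg_SB(B) = 982316.80 − 982867.27 + 0.3086×2071.8 − 0.04193×2.21×2071.8 = -103.10 mGal
Difference = -103.10 − (106.40) = -209.50 mGal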